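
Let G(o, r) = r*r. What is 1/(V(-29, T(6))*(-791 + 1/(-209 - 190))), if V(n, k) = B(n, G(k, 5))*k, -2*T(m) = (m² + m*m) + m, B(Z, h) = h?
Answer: 133/102573250 ≈ 1.2966e-6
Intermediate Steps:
G(o, r) = r²
T(m) = -m² - m/2 (T(m) = -((m² + m*m) + m)/2 = -((m² + m²) + m)/2 = -(2*m² + m)/2 = -(m + 2*m²)/2 = -m² - m/2)
V(n, k) = 25*k (V(n, k) = 5²*k = 25*k)
1/(V(-29, T(6))*(-791 + 1/(-209 - 190))) = 1/((25*(-1*6*(½ + 6)))*(-791 + 1/(-209 - 190))) = 1/((25*(-1*6*13/2))*(-791 + 1/(-399))) = 1/((25*(-39))*(-791 - 1/399)) = 1/(-975*(-315610/399)) = 1/(102573250/133) = 133/102573250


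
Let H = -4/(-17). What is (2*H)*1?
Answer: 8/17 ≈ 0.47059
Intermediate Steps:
H = 4/17 (H = -4*(-1/17) = 4/17 ≈ 0.23529)
(2*H)*1 = (2*(4/17))*1 = (8/17)*1 = 8/17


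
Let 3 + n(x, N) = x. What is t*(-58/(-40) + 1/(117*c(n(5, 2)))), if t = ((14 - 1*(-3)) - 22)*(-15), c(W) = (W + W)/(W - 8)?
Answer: 5605/52 ≈ 107.79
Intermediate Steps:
n(x, N) = -3 + x
c(W) = 2*W/(-8 + W) (c(W) = (2*W)/(-8 + W) = 2*W/(-8 + W))
t = 75 (t = ((14 + 3) - 22)*(-15) = (17 - 22)*(-15) = -5*(-15) = 75)
t*(-58/(-40) + 1/(117*c(n(5, 2)))) = 75*(-58/(-40) + 1/(117*((2*(-3 + 5)/(-8 + (-3 + 5)))))) = 75*(-58*(-1/40) + 1/(117*((2*2/(-8 + 2))))) = 75*(29/20 + 1/(117*((2*2/(-6))))) = 75*(29/20 + 1/(117*((2*2*(-⅙))))) = 75*(29/20 + 1/(117*(-⅔))) = 75*(29/20 + (1/117)*(-3/2)) = 75*(29/20 - 1/78) = 75*(1121/780) = 5605/52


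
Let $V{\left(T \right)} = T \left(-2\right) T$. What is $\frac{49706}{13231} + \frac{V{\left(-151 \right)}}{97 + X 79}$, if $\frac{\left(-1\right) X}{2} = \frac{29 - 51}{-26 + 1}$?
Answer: $\frac{15136242556}{13905781} \approx 1088.5$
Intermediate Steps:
$V{\left(T \right)} = - 2 T^{2}$ ($V{\left(T \right)} = - 2 T T = - 2 T^{2}$)
$X = - \frac{44}{25}$ ($X = - 2 \frac{29 - 51}{-26 + 1} = - 2 \left(- \frac{22}{-25}\right) = - 2 \left(\left(-22\right) \left(- \frac{1}{25}\right)\right) = \left(-2\right) \frac{22}{25} = - \frac{44}{25} \approx -1.76$)
$\frac{49706}{13231} + \frac{V{\left(-151 \right)}}{97 + X 79} = \frac{49706}{13231} + \frac{\left(-2\right) \left(-151\right)^{2}}{97 - \frac{3476}{25}} = 49706 \cdot \frac{1}{13231} + \frac{\left(-2\right) 22801}{97 - \frac{3476}{25}} = \frac{49706}{13231} - \frac{45602}{- \frac{1051}{25}} = \frac{49706}{13231} - - \frac{1140050}{1051} = \frac{49706}{13231} + \frac{1140050}{1051} = \frac{15136242556}{13905781}$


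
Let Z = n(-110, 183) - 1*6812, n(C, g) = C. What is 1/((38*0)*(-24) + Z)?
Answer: -1/6922 ≈ -0.00014447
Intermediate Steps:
Z = -6922 (Z = -110 - 1*6812 = -110 - 6812 = -6922)
1/((38*0)*(-24) + Z) = 1/((38*0)*(-24) - 6922) = 1/(0*(-24) - 6922) = 1/(0 - 6922) = 1/(-6922) = -1/6922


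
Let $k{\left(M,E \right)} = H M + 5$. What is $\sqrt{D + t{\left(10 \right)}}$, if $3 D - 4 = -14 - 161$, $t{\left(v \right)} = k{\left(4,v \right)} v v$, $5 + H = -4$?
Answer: $i \sqrt{3157} \approx 56.187 i$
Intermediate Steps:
$H = -9$ ($H = -5 - 4 = -9$)
$k{\left(M,E \right)} = 5 - 9 M$ ($k{\left(M,E \right)} = - 9 M + 5 = 5 - 9 M$)
$t{\left(v \right)} = - 31 v^{2}$ ($t{\left(v \right)} = \left(5 - 36\right) v v = - 31 v v = - 31 v^{2}$)
$D = -57$ ($D = \frac{4}{3} + \frac{-14 - 161}{3} = \frac{4}{3} + \frac{1}{3} \left(-175\right) = \frac{4}{3} - \frac{175}{3} = -57$)
$\sqrt{D + t{\left(10 \right)}} = \sqrt{-57 - 31 \cdot 10^{2}} = \sqrt{-57 - 3100} = \sqrt{-3157} = i \sqrt{3157}$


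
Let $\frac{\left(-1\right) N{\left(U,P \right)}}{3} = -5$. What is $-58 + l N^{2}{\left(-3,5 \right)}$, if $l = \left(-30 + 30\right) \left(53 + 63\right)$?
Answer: $-58$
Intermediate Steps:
$N{\left(U,P \right)} = 15$ ($N{\left(U,P \right)} = \left(-3\right) \left(-5\right) = 15$)
$l = 0$ ($l = 0 \cdot 116 = 0$)
$-58 + l N^{2}{\left(-3,5 \right)} = -58 + 0 \cdot 15^{2} = -58 + 0 \cdot 225 = -58 + 0 = -58$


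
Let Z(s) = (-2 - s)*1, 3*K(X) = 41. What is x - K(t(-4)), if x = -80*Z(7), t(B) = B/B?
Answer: 2119/3 ≈ 706.33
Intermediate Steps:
t(B) = 1
K(X) = 41/3 (K(X) = (⅓)*41 = 41/3)
Z(s) = -2 - s
x = 720 (x = -80*(-2 - 1*7) = -80*(-2 - 7) = -80*(-9) = 720)
x - K(t(-4)) = 720 - 1*41/3 = 720 - 41/3 = 2119/3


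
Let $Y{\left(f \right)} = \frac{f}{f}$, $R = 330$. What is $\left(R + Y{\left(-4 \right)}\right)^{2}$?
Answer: $109561$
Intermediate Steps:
$Y{\left(f \right)} = 1$
$\left(R + Y{\left(-4 \right)}\right)^{2} = \left(330 + 1\right)^{2} = 331^{2} = 109561$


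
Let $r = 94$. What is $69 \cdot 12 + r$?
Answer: $922$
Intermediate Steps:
$69 \cdot 12 + r = 69 \cdot 12 + 94 = 828 + 94 = 922$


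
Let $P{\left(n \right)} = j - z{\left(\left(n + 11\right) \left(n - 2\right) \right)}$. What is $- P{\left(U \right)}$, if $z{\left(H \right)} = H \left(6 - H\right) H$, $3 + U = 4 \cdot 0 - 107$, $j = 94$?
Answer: $-1362462571102$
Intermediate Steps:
$U = -110$ ($U = -3 + \left(4 \cdot 0 - 107\right) = -3 + \left(0 - 107\right) = -3 - 107 = -110$)
$z{\left(H \right)} = H^{2} \left(6 - H\right)$ ($z{\left(H \right)} = H H \left(6 - H\right) = H^{2} \left(6 - H\right)$)
$P{\left(n \right)} = 94 - \left(-2 + n\right)^{2} \left(11 + n\right)^{2} \left(6 - \left(-2 + n\right) \left(11 + n\right)\right)$ ($P{\left(n \right)} = 94 - \left(\left(n + 11\right) \left(n - 2\right)\right)^{2} \left(6 - \left(n + 11\right) \left(n - 2\right)\right) = 94 - \left(\left(11 + n\right) \left(-2 + n\right)\right)^{2} \left(6 - \left(11 + n\right) \left(-2 + n\right)\right) = 94 - \left(\left(-2 + n\right) \left(11 + n\right)\right)^{2} \left(6 - \left(-2 + n\right) \left(11 + n\right)\right) = 94 - \left(-2 + n\right)^{2} \left(11 + n\right)^{2} \left(6 - \left(-2 + n\right) \left(11 + n\right)\right)$)
$- P{\left(U \right)} = - (94 + \left(-22 + \left(-110\right)^{2} + 9 \left(-110\right)\right)^{2} \left(-28 + \left(-110\right)^{2} + 9 \left(-110\right)\right)) = - (94 + \left(-22 + 12100 - 990\right)^{2} \left(-28 + 12100 - 990\right)) = - (94 + 11088^{2} \cdot 11082) = - (94 + 122943744 \cdot 11082) = - (94 + 1362462571008) = \left(-1\right) 1362462571102 = -1362462571102$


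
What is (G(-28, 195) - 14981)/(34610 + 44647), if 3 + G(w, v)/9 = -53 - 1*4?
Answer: -15521/79257 ≈ -0.19583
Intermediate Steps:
G(w, v) = -540 (G(w, v) = -27 + 9*(-53 - 1*4) = -27 + 9*(-53 - 4) = -27 + 9*(-57) = -27 - 513 = -540)
(G(-28, 195) - 14981)/(34610 + 44647) = (-540 - 14981)/(34610 + 44647) = -15521/79257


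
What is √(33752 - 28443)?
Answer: √5309 ≈ 72.863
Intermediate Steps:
√(33752 - 28443) = √5309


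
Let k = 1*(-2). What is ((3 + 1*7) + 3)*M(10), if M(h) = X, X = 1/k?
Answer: -13/2 ≈ -6.5000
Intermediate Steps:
k = -2
X = -1/2 (X = 1/(-2) = -1/2 ≈ -0.50000)
M(h) = -1/2
((3 + 1*7) + 3)*M(10) = ((3 + 1*7) + 3)*(-1/2) = ((3 + 7) + 3)*(-1/2) = (10 + 3)*(-1/2) = 13*(-1/2) = -13/2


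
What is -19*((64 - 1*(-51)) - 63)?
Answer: -988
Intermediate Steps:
-19*((64 - 1*(-51)) - 63) = -19*((64 + 51) - 63) = -19*(115 - 63) = -19*52 = -988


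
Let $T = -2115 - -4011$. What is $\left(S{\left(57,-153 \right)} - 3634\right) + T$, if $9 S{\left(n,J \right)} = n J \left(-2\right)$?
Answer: $200$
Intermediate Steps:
$S{\left(n,J \right)} = - \frac{2 J n}{9}$ ($S{\left(n,J \right)} = \frac{n J \left(-2\right)}{9} = \frac{J n \left(-2\right)}{9} = \frac{\left(-2\right) J n}{9} = - \frac{2 J n}{9}$)
$T = 1896$ ($T = -2115 + 4011 = 1896$)
$\left(S{\left(57,-153 \right)} - 3634\right) + T = \left(\left(- \frac{2}{9}\right) \left(-153\right) 57 - 3634\right) + 1896 = \left(1938 - 3634\right) + 1896 = -1696 + 1896 = 200$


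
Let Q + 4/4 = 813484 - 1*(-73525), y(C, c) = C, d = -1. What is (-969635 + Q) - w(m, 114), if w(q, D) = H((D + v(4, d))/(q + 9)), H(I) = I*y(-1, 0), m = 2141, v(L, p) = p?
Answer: -177647937/2150 ≈ -82627.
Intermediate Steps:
Q = 887008 (Q = -1 + (813484 - 1*(-73525)) = -1 + (813484 + 73525) = -1 + 887009 = 887008)
H(I) = -I (H(I) = I*(-1) = -I)
w(q, D) = -(-1 + D)/(9 + q) (w(q, D) = -(D - 1)/(q + 9) = -(-1 + D)/(9 + q))
(-969635 + Q) - w(m, 114) = (-969635 + 887008) - (1 - 1*114)/(9 + 2141) = -82627 - (1 - 114)/2150 = -82627 - (-113)/2150 = -82627 - 1*(-113/2150) = -82627 + 113/2150 = -177647937/2150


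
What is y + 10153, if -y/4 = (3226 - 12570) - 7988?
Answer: 79481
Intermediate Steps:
y = 69328 (y = -4*((3226 - 12570) - 7988) = -4*(-9344 - 7988) = -4*(-17332) = 69328)
y + 10153 = 69328 + 10153 = 79481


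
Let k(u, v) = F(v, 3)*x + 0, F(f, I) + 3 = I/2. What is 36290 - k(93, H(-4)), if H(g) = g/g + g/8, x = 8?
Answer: 36302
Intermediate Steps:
F(f, I) = -3 + I/2
H(g) = 1 + g/8 (H(g) = 1 + g*(⅛) = 1 + g/8)
k(u, v) = -12 (k(u, v) = (-3 + (½)*3)*8 + 0 = (-3 + 3/2)*8 + 0 = -3/2*8 + 0 = -12 + 0 = -12)
36290 - k(93, H(-4)) = 36290 - 1*(-12) = 36290 + 12 = 36302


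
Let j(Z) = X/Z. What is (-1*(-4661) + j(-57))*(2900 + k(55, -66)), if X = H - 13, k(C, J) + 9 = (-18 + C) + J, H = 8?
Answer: 253460628/19 ≈ 1.3340e+7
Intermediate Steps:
k(C, J) = -27 + C + J (k(C, J) = -9 + ((-18 + C) + J) = -9 + (-18 + C + J) = -27 + C + J)
X = -5 (X = 8 - 13 = -5)
j(Z) = -5/Z
(-1*(-4661) + j(-57))*(2900 + k(55, -66)) = (-1*(-4661) - 5/(-57))*(2900 + (-27 + 55 - 66)) = (4661 - 5*(-1/57))*(2900 - 38) = (4661 + 5/57)*2862 = (265682/57)*2862 = 253460628/19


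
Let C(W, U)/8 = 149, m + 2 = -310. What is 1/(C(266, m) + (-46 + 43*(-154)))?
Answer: -1/5476 ≈ -0.00018262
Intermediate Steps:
m = -312 (m = -2 - 310 = -312)
C(W, U) = 1192 (C(W, U) = 8*149 = 1192)
1/(C(266, m) + (-46 + 43*(-154))) = 1/(1192 + (-46 + 43*(-154))) = 1/(1192 + (-46 - 6622)) = 1/(1192 - 6668) = 1/(-5476) = -1/5476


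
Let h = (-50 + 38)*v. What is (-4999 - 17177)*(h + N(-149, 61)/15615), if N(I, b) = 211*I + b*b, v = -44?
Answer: -20246692928/1735 ≈ -1.1670e+7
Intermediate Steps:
N(I, b) = b² + 211*I (N(I, b) = 211*I + b² = b² + 211*I)
h = 528 (h = (-50 + 38)*(-44) = -12*(-44) = 528)
(-4999 - 17177)*(h + N(-149, 61)/15615) = (-4999 - 17177)*(528 + (61² + 211*(-149))/15615) = -22176*(528 + (3721 - 31439)*(1/15615)) = -22176*(528 - 27718*1/15615) = -22176*(528 - 27718/15615) = -22176*8217002/15615 = -20246692928/1735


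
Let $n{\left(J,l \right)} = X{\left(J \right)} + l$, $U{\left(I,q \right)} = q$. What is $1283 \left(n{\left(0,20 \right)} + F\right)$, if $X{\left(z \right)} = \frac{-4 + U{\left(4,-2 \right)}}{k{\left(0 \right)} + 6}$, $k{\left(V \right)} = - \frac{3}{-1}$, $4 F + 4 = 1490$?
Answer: $\frac{3008635}{6} \approx 5.0144 \cdot 10^{5}$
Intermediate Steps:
$F = \frac{743}{2}$ ($F = -1 + \frac{1}{4} \cdot 1490 = -1 + \frac{745}{2} = \frac{743}{2} \approx 371.5$)
$k{\left(V \right)} = 3$ ($k{\left(V \right)} = \left(-3\right) \left(-1\right) = 3$)
$X{\left(z \right)} = - \frac{2}{3}$ ($X{\left(z \right)} = \frac{-4 - 2}{3 + 6} = - \frac{6}{9} = \left(-6\right) \frac{1}{9} = - \frac{2}{3}$)
$n{\left(J,l \right)} = - \frac{2}{3} + l$
$1283 \left(n{\left(0,20 \right)} + F\right) = 1283 \left(\left(- \frac{2}{3} + 20\right) + \frac{743}{2}\right) = 1283 \left(\frac{58}{3} + \frac{743}{2}\right) = 1283 \cdot \frac{2345}{6} = \frac{3008635}{6}$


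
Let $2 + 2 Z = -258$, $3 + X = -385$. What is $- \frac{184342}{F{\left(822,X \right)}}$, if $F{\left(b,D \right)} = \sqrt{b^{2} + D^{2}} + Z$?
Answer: $- \frac{460855}{15564} - \frac{92171 \sqrt{206557}}{202332} \approx -236.65$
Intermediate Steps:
$X = -388$ ($X = -3 - 385 = -388$)
$Z = -130$ ($Z = -1 + \frac{1}{2} \left(-258\right) = -1 - 129 = -130$)
$F{\left(b,D \right)} = -130 + \sqrt{D^{2} + b^{2}}$ ($F{\left(b,D \right)} = \sqrt{b^{2} + D^{2}} - 130 = \sqrt{D^{2} + b^{2}} - 130 = -130 + \sqrt{D^{2} + b^{2}}$)
$- \frac{184342}{F{\left(822,X \right)}} = - \frac{184342}{-130 + \sqrt{\left(-388\right)^{2} + 822^{2}}} = - \frac{184342}{-130 + \sqrt{150544 + 675684}} = - \frac{184342}{-130 + \sqrt{826228}} = - \frac{184342}{-130 + 2 \sqrt{206557}}$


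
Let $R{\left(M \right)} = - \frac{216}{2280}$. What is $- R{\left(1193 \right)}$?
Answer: $\frac{9}{95} \approx 0.094737$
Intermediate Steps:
$R{\left(M \right)} = - \frac{9}{95}$ ($R{\left(M \right)} = \left(-216\right) \frac{1}{2280} = - \frac{9}{95}$)
$- R{\left(1193 \right)} = \left(-1\right) \left(- \frac{9}{95}\right) = \frac{9}{95}$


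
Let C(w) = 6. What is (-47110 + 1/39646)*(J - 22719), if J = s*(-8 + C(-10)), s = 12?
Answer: 42477625530837/39646 ≈ 1.0714e+9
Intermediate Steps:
J = -24 (J = 12*(-8 + 6) = 12*(-2) = -24)
(-47110 + 1/39646)*(J - 22719) = (-47110 + 1/39646)*(-24 - 22719) = (-47110 + 1/39646)*(-22743) = -1867723059/39646*(-22743) = 42477625530837/39646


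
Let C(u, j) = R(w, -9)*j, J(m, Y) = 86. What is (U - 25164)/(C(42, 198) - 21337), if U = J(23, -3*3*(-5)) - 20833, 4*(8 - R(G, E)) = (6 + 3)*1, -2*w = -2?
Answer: 91822/40397 ≈ 2.2730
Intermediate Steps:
w = 1 (w = -1/2*(-2) = 1)
R(G, E) = 23/4 (R(G, E) = 8 - (6 + 3)/4 = 8 - 9/4 = 23/4)
U = -20747 (U = 86 - 20833 = -20747)
C(u, j) = 23*j/4
(U - 25164)/(C(42, 198) - 21337) = (-20747 - 25164)/((23/4)*198 - 21337) = -45911/(2277/2 - 21337) = -45911/(-40397/2) = -45911*(-2/40397) = 91822/40397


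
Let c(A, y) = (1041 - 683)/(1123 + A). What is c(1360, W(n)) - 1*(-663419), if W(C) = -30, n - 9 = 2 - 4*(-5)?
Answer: 1647269735/2483 ≈ 6.6342e+5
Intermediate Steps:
n = 31 (n = 9 + (2 - 4*(-5)) = 9 + (2 + 20) = 9 + 22 = 31)
c(A, y) = 358/(1123 + A)
c(1360, W(n)) - 1*(-663419) = 358/(1123 + 1360) - 1*(-663419) = 358/2483 + 663419 = 1647269735/2483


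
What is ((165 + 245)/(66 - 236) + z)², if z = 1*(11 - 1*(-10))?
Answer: 99856/289 ≈ 345.52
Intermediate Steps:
z = 21 (z = 1*(11 + 10) = 1*21 = 21)
((165 + 245)/(66 - 236) + z)² = ((165 + 245)/(66 - 236) + 21)² = (410/(-170) + 21)² = (410*(-1/170) + 21)² = (-41/17 + 21)² = (316/17)² = 99856/289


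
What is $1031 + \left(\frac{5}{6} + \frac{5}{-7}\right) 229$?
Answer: $\frac{44447}{42} \approx 1058.3$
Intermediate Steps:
$1031 + \left(\frac{5}{6} + \frac{5}{-7}\right) 229 = 1031 + \left(5 \cdot \frac{1}{6} + 5 \left(- \frac{1}{7}\right)\right) 229 = 1031 + \left(\frac{5}{6} - \frac{5}{7}\right) 229 = 1031 + \frac{5}{42} \cdot 229 = 1031 + \frac{1145}{42} = \frac{44447}{42}$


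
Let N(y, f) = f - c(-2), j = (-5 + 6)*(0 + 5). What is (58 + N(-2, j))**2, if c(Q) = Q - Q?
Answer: 3969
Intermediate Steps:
j = 5 (j = 1*5 = 5)
c(Q) = 0
N(y, f) = f (N(y, f) = f - 1*0 = f + 0 = f)
(58 + N(-2, j))**2 = (58 + 5)**2 = 63**2 = 3969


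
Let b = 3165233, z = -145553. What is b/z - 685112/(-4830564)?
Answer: -3797535118619/175775770473 ≈ -21.604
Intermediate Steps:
b/z - 685112/(-4830564) = 3165233/(-145553) - 685112/(-4830564) = 3165233*(-1/145553) - 685112*(-1/4830564) = -3165233/145553 + 171278/1207641 = -3797535118619/175775770473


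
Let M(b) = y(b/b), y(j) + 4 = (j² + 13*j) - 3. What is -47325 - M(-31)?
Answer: -47332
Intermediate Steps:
y(j) = -7 + j² + 13*j (y(j) = -4 + ((j² + 13*j) - 3) = -4 + (-3 + j² + 13*j) = -7 + j² + 13*j)
M(b) = 7 (M(b) = -7 + (b/b)² + 13*(b/b) = -7 + 1² + 13*1 = -7 + 1 + 13 = 7)
-47325 - M(-31) = -47325 - 1*7 = -47325 - 7 = -47332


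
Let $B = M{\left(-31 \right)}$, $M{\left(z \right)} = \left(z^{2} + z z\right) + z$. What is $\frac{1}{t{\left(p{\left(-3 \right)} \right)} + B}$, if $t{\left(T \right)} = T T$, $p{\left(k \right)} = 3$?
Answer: $\frac{1}{1900} \approx 0.00052632$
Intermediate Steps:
$t{\left(T \right)} = T^{2}$
$M{\left(z \right)} = z + 2 z^{2}$ ($M{\left(z \right)} = \left(z^{2} + z^{2}\right) + z = 2 z^{2} + z = z + 2 z^{2}$)
$B = 1891$ ($B = - 31 \left(1 + 2 \left(-31\right)\right) = - 31 \left(1 - 62\right) = \left(-31\right) \left(-61\right) = 1891$)
$\frac{1}{t{\left(p{\left(-3 \right)} \right)} + B} = \frac{1}{3^{2} + 1891} = \frac{1}{9 + 1891} = \frac{1}{1900}$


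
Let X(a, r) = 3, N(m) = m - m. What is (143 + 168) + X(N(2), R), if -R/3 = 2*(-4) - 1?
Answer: 314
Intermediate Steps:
N(m) = 0
R = 27 (R = -3*(2*(-4) - 1) = -3*(-8 - 1) = -3*(-9) = 27)
(143 + 168) + X(N(2), R) = (143 + 168) + 3 = 311 + 3 = 314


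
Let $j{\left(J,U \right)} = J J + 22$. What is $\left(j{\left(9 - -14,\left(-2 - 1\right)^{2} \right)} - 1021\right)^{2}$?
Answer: $220900$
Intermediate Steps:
$j{\left(J,U \right)} = 22 + J^{2}$ ($j{\left(J,U \right)} = J^{2} + 22 = 22 + J^{2}$)
$\left(j{\left(9 - -14,\left(-2 - 1\right)^{2} \right)} - 1021\right)^{2} = \left(\left(22 + \left(9 - -14\right)^{2}\right) - 1021\right)^{2} = \left(\left(22 + \left(9 + 14\right)^{2}\right) - 1021\right)^{2} = \left(\left(22 + 23^{2}\right) - 1021\right)^{2} = \left(\left(22 + 529\right) - 1021\right)^{2} = \left(551 - 1021\right)^{2} = \left(-470\right)^{2} = 220900$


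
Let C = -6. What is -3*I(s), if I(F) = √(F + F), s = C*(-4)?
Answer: -12*√3 ≈ -20.785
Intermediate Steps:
s = 24 (s = -6*(-4) = 24)
I(F) = √2*√F (I(F) = √(2*F) = √2*√F)
-3*I(s) = -3*√2*√24 = -3*√2*2*√6 = -12*√3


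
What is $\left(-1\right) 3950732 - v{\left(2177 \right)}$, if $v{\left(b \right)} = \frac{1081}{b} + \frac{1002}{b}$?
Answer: $- \frac{8600745647}{2177} \approx -3.9507 \cdot 10^{6}$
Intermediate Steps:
$v{\left(b \right)} = \frac{2083}{b}$
$\left(-1\right) 3950732 - v{\left(2177 \right)} = \left(-1\right) 3950732 - \frac{2083}{2177} = -3950732 - 2083 \cdot \frac{1}{2177} = -3950732 - \frac{2083}{2177} = - \frac{8600745647}{2177}$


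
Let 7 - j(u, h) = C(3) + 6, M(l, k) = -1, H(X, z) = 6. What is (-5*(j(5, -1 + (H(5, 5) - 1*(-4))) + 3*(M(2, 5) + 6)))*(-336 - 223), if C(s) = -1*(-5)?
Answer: 30745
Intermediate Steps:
C(s) = 5
j(u, h) = -4 (j(u, h) = 7 - (5 + 6) = 7 - 1*11 = 7 - 11 = -4)
(-5*(j(5, -1 + (H(5, 5) - 1*(-4))) + 3*(M(2, 5) + 6)))*(-336 - 223) = (-5*(-4 + 3*(-1 + 6)))*(-336 - 223) = -5*(-4 + 3*5)*(-559) = -5*(-4 + 15)*(-559) = -5*11*(-559) = -55*(-559) = 30745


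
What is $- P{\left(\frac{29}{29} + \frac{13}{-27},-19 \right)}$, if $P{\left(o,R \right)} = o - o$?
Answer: $0$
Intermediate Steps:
$P{\left(o,R \right)} = 0$
$- P{\left(\frac{29}{29} + \frac{13}{-27},-19 \right)} = \left(-1\right) 0 = 0$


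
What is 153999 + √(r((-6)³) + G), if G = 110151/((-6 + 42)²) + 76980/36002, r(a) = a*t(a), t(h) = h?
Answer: 153999 + √2181089855661263/216012 ≈ 1.5422e+5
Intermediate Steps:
r(a) = a² (r(a) = a*a = a²)
G = 225856799/2592144 (G = 110151/(36²) + 76980*(1/36002) = 110151/1296 + 38490/18001 = 110151*(1/1296) + 38490/18001 = 12239/144 + 38490/18001 = 225856799/2592144 ≈ 87.131)
153999 + √(r((-6)³) + G) = 153999 + √(((-6)³)² + 225856799/2592144) = 153999 + √((-216)² + 225856799/2592144) = 153999 + √(46656 + 225856799/2592144) = 153999 + √(121164927263/2592144) = 153999 + √2181089855661263/216012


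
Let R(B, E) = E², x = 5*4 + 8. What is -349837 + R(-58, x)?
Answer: -349053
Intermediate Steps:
x = 28 (x = 20 + 8 = 28)
-349837 + R(-58, x) = -349837 + 28² = -349837 + 784 = -349053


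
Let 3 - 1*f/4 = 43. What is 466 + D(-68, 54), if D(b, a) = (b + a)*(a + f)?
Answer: 1950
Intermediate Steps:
f = -160 (f = 12 - 4*43 = 12 - 172 = -160)
D(b, a) = (-160 + a)*(a + b) (D(b, a) = (b + a)*(a - 160) = (a + b)*(-160 + a) = (-160 + a)*(a + b))
466 + D(-68, 54) = 466 + (54**2 - 160*54 - 160*(-68) + 54*(-68)) = 466 + (2916 - 8640 + 10880 - 3672) = 466 + 1484 = 1950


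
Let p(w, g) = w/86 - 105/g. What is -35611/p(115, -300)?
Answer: -30625460/1451 ≈ -21106.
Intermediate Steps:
p(w, g) = -105/g + w/86 (p(w, g) = w*(1/86) - 105/g = w/86 - 105/g = -105/g + w/86)
-35611/p(115, -300) = -35611/(-105/(-300) + (1/86)*115) = -35611/(-105*(-1/300) + 115/86) = -35611/(7/20 + 115/86) = -35611/1451/860 = -35611*860/1451 = -30625460/1451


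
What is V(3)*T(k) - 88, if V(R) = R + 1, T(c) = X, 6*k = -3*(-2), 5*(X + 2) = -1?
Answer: -484/5 ≈ -96.800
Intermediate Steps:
X = -11/5 (X = -2 + (1/5)*(-1) = -2 - 1/5 = -11/5 ≈ -2.2000)
k = 1 (k = (-3*(-2))/6 = (1/6)*6 = 1)
T(c) = -11/5
V(R) = 1 + R
V(3)*T(k) - 88 = (1 + 3)*(-11/5) - 88 = 4*(-11/5) - 88 = -44/5 - 88 = -484/5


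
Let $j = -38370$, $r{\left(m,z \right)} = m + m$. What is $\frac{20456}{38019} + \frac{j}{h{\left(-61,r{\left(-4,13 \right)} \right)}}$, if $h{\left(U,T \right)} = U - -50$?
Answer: $\frac{1459014046}{418209} \approx 3488.7$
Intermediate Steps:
$r{\left(m,z \right)} = 2 m$
$h{\left(U,T \right)} = 50 + U$ ($h{\left(U,T \right)} = U + 50 = 50 + U$)
$\frac{20456}{38019} + \frac{j}{h{\left(-61,r{\left(-4,13 \right)} \right)}} = \frac{20456}{38019} - \frac{38370}{50 - 61} = 20456 \cdot \frac{1}{38019} - \frac{38370}{-11} = \frac{20456}{38019} - - \frac{38370}{11} = \frac{20456}{38019} + \frac{38370}{11} = \frac{1459014046}{418209}$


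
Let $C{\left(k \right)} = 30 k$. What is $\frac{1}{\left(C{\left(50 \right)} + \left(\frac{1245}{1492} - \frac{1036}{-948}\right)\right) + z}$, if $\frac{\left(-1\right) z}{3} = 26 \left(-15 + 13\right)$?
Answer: $\frac{353604}{586249717} \approx 0.00060316$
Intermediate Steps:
$z = 156$ ($z = - 3 \cdot 26 \left(-15 + 13\right) = - 3 \cdot 26 \left(-2\right) = \left(-3\right) \left(-52\right) = 156$)
$\frac{1}{\left(C{\left(50 \right)} + \left(\frac{1245}{1492} - \frac{1036}{-948}\right)\right) + z} = \frac{1}{\left(30 \cdot 50 + \left(\frac{1245}{1492} - \frac{1036}{-948}\right)\right) + 156} = \frac{1}{\left(1500 + \left(1245 \cdot \frac{1}{1492} - - \frac{259}{237}\right)\right) + 156} = \frac{1}{\left(1500 + \left(\frac{1245}{1492} + \frac{259}{237}\right)\right) + 156} = \frac{1}{\left(1500 + \frac{681493}{353604}\right) + 156} = \frac{1}{\frac{531087493}{353604} + 156} = \frac{1}{\frac{586249717}{353604}} = \frac{353604}{586249717}$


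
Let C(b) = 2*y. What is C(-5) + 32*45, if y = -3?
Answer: 1434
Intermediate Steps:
C(b) = -6 (C(b) = 2*(-3) = -6)
C(-5) + 32*45 = -6 + 32*45 = -6 + 1440 = 1434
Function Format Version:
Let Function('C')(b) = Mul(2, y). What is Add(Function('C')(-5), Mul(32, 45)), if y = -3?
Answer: 1434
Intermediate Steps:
Function('C')(b) = -6 (Function('C')(b) = Mul(2, -3) = -6)
Add(Function('C')(-5), Mul(32, 45)) = Add(-6, Mul(32, 45)) = Add(-6, 1440) = 1434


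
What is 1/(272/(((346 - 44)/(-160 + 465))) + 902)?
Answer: 151/177682 ≈ 0.00084983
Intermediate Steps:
1/(272/(((346 - 44)/(-160 + 465))) + 902) = 1/(272/((302/305)) + 902) = 1/(272/((302*(1/305))) + 902) = 1/(272/(302/305) + 902) = 1/(272*(305/302) + 902) = 1/(41480/151 + 902) = 1/(177682/151) = 151/177682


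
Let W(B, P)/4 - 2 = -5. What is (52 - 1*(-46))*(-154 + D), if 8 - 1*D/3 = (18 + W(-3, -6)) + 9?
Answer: -17150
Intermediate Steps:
W(B, P) = -12 (W(B, P) = 8 + 4*(-5) = 8 - 20 = -12)
D = -21 (D = 24 - 3*((18 - 12) + 9) = 24 - 3*(6 + 9) = 24 - 3*15 = 24 - 45 = -21)
(52 - 1*(-46))*(-154 + D) = (52 - 1*(-46))*(-154 - 21) = (52 + 46)*(-175) = 98*(-175) = -17150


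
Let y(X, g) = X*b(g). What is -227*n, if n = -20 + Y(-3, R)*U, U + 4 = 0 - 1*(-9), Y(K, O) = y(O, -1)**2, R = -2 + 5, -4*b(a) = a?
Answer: 62425/16 ≈ 3901.6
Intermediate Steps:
b(a) = -a/4
R = 3
y(X, g) = -X*g/4 (y(X, g) = X*(-g/4) = -X*g/4)
Y(K, O) = O**2/16 (Y(K, O) = (-1/4*O*(-1))**2 = (O/4)**2 = O**2/16)
U = 5 (U = -4 + (0 - 1*(-9)) = -4 + (0 + 9) = -4 + 9 = 5)
n = -275/16 (n = -20 + ((1/16)*3**2)*5 = -20 + ((1/16)*9)*5 = -20 + (9/16)*5 = -20 + 45/16 = -275/16 ≈ -17.188)
-227*n = -227*(-275/16) = 62425/16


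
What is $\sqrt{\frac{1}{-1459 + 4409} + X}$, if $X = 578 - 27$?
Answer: $\frac{\sqrt{191803218}}{590} \approx 23.473$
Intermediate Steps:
$X = 551$
$\sqrt{\frac{1}{-1459 + 4409} + X} = \sqrt{\frac{1}{-1459 + 4409} + 551} = \sqrt{\frac{1}{2950} + 551} = \sqrt{\frac{1625451}{2950}} = \frac{\sqrt{191803218}}{590}$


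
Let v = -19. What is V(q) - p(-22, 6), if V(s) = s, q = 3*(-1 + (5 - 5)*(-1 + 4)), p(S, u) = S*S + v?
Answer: -468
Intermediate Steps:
p(S, u) = -19 + S² (p(S, u) = S*S - 19 = S² - 19 = -19 + S²)
q = -3 (q = 3*(-1 + 0*3) = 3*(-1 + 0) = 3*(-1) = -3)
V(q) - p(-22, 6) = -3 - (-19 + (-22)²) = -3 - (-19 + 484) = -3 - 1*465 = -3 - 465 = -468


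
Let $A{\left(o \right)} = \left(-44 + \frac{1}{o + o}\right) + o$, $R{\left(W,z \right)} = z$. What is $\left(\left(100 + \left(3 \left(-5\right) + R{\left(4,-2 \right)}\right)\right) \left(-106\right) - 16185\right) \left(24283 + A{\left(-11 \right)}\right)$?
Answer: $- \frac{13316313745}{22} \approx -6.0529 \cdot 10^{8}$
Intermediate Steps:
$A{\left(o \right)} = -44 + o + \frac{1}{2 o}$ ($A{\left(o \right)} = \left(-44 + \frac{1}{2 o}\right) + o = -44 + o + \frac{1}{2 o}$)
$\left(\left(100 + \left(3 \left(-5\right) + R{\left(4,-2 \right)}\right)\right) \left(-106\right) - 16185\right) \left(24283 + A{\left(-11 \right)}\right) = \left(\left(100 + \left(3 \left(-5\right) - 2\right)\right) \left(-106\right) - 16185\right) \left(24283 - \left(55 + \frac{1}{22}\right)\right) = \left(\left(100 - 17\right) \left(-106\right) - 16185\right) \left(24283 - \frac{1211}{22}\right) = \left(83 \left(-106\right) - 16185\right) \left(24283 - \frac{1211}{22}\right) = \left(-8798 - 16185\right) \frac{533015}{22} = \left(-24983\right) \frac{533015}{22} = - \frac{13316313745}{22}$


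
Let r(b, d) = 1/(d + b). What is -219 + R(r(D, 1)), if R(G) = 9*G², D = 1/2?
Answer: -215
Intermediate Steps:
D = ½ ≈ 0.50000
r(b, d) = 1/(b + d)
-219 + R(r(D, 1)) = -219 + 9*(1/(½ + 1))² = -219 + 9*(1/(3/2))² = -219 + 9*(⅔)² = -219 + 9*(4/9) = -219 + 4 = -215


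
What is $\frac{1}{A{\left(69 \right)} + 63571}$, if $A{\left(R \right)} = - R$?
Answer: $\frac{1}{63502} \approx 1.5748 \cdot 10^{-5}$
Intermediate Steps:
$\frac{1}{A{\left(69 \right)} + 63571} = \frac{1}{\left(-1\right) 69 + 63571} = \frac{1}{-69 + 63571} = \frac{1}{63502}$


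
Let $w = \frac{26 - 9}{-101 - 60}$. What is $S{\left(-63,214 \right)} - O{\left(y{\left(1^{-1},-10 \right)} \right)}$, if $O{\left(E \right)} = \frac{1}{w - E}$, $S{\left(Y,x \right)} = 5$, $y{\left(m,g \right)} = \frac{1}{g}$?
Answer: $\frac{1655}{9} \approx 183.89$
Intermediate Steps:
$w = - \frac{17}{161}$ ($w = \frac{17}{-161} = 17 \left(- \frac{1}{161}\right) = - \frac{17}{161} \approx -0.10559$)
$O{\left(E \right)} = \frac{1}{- \frac{17}{161} - E}$
$S{\left(-63,214 \right)} - O{\left(y{\left(1^{-1},-10 \right)} \right)} = 5 - - \frac{161}{17 + \frac{161}{-10}} = 5 - - \frac{161}{17 + 161 \left(- \frac{1}{10}\right)} = 5 - - \frac{161}{17 - \frac{161}{10}} = 5 - - \frac{161}{\frac{9}{10}} = 5 - \left(-161\right) \frac{10}{9} = 5 - - \frac{1610}{9} = 5 + \frac{1610}{9} = \frac{1655}{9}$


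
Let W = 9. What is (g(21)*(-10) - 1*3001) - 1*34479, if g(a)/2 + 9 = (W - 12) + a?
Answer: -37660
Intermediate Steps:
g(a) = -24 + 2*a (g(a) = -18 + 2*((9 - 12) + a) = -18 + 2*(-3 + a) = -18 + (-6 + 2*a) = -24 + 2*a)
(g(21)*(-10) - 1*3001) - 1*34479 = ((-24 + 2*21)*(-10) - 1*3001) - 1*34479 = ((-24 + 42)*(-10) - 3001) - 34479 = (18*(-10) - 3001) - 34479 = (-180 - 3001) - 34479 = -3181 - 34479 = -37660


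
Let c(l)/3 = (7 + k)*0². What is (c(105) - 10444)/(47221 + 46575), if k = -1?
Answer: -2611/23449 ≈ -0.11135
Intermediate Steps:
c(l) = 0 (c(l) = 3*((7 - 1)*0²) = 3*(6*0) = 3*0 = 0)
(c(105) - 10444)/(47221 + 46575) = (0 - 10444)/(47221 + 46575) = -10444/93796 = -10444*1/93796 = -2611/23449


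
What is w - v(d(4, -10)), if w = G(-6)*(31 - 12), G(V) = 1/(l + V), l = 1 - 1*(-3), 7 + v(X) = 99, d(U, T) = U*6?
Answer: -203/2 ≈ -101.50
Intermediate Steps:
d(U, T) = 6*U
v(X) = 92 (v(X) = -7 + 99 = 92)
l = 4 (l = 1 + 3 = 4)
G(V) = 1/(4 + V)
w = -19/2 (w = (31 - 12)/(4 - 6) = 19/(-2) = -½*19 = -19/2 ≈ -9.5000)
w - v(d(4, -10)) = -19/2 - 1*92 = -19/2 - 92 = -203/2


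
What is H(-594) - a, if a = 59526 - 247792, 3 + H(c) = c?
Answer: 187669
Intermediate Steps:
H(c) = -3 + c
a = -188266
H(-594) - a = (-3 - 594) - 1*(-188266) = -597 + 188266 = 187669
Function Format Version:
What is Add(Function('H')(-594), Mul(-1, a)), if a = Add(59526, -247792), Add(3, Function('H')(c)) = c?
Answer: 187669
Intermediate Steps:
Function('H')(c) = Add(-3, c)
a = -188266
Add(Function('H')(-594), Mul(-1, a)) = Add(Add(-3, -594), Mul(-1, -188266)) = Add(-597, 188266) = 187669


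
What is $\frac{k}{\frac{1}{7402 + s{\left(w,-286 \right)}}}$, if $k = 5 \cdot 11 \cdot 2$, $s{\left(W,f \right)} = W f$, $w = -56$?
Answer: $2575980$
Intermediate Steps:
$k = 110$ ($k = 55 \cdot 2 = 110$)
$\frac{k}{\frac{1}{7402 + s{\left(w,-286 \right)}}} = \frac{110}{\frac{1}{7402 - -16016}} = \frac{110}{\frac{1}{7402 + 16016}} = \frac{110}{\frac{1}{23418}} = 110 \frac{1}{\frac{1}{23418}} = 110 \cdot 23418 = 2575980$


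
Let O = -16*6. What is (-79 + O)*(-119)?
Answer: 20825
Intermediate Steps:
O = -96
(-79 + O)*(-119) = (-79 - 96)*(-119) = -175*(-119) = 20825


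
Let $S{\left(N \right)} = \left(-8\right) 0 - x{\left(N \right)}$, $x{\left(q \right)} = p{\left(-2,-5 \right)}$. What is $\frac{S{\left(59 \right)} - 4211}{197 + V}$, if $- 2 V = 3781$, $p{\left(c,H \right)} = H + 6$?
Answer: $\frac{2808}{1129} \approx 2.4872$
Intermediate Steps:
$p{\left(c,H \right)} = 6 + H$
$x{\left(q \right)} = 1$ ($x{\left(q \right)} = 6 - 5 = 1$)
$V = - \frac{3781}{2}$ ($V = \left(- \frac{1}{2}\right) 3781 = - \frac{3781}{2} \approx -1890.5$)
$S{\left(N \right)} = -1$ ($S{\left(N \right)} = \left(-8\right) 0 - 1 = 0 - 1 = -1$)
$\frac{S{\left(59 \right)} - 4211}{197 + V} = \frac{-1 - 4211}{197 - \frac{3781}{2}} = - \frac{4212}{- \frac{3387}{2}} = \left(-4212\right) \left(- \frac{2}{3387}\right) = \frac{2808}{1129}$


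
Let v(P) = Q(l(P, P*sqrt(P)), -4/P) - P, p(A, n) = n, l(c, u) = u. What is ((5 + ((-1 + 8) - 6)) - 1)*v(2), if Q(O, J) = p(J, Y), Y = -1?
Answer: -15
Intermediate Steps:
Q(O, J) = -1
v(P) = -1 - P
((5 + ((-1 + 8) - 6)) - 1)*v(2) = ((5 + ((-1 + 8) - 6)) - 1)*(-1 - 1*2) = ((5 + (7 - 6)) - 1)*(-1 - 2) = ((5 + 1) - 1)*(-3) = (6 - 1)*(-3) = 5*(-3) = -15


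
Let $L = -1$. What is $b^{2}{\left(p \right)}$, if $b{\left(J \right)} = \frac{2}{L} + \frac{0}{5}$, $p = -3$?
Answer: $4$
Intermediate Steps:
$b{\left(J \right)} = -2$ ($b{\left(J \right)} = \frac{2}{-1} + \frac{0}{5} = 2 \left(-1\right) + 0 \cdot \frac{1}{5} = -2 + 0 = -2$)
$b^{2}{\left(p \right)} = \left(-2\right)^{2} = 4$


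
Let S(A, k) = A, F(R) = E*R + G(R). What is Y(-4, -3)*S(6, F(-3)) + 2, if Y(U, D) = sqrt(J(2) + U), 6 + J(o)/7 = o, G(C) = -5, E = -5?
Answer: 2 + 24*I*sqrt(2) ≈ 2.0 + 33.941*I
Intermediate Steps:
J(o) = -42 + 7*o
F(R) = -5 - 5*R (F(R) = -5*R - 5 = -5 - 5*R)
Y(U, D) = sqrt(-28 + U) (Y(U, D) = sqrt((-42 + 7*2) + U) = sqrt((-42 + 14) + U) = sqrt(-28 + U))
Y(-4, -3)*S(6, F(-3)) + 2 = sqrt(-28 - 4)*6 + 2 = sqrt(-32)*6 + 2 = (4*I*sqrt(2))*6 + 2 = 24*I*sqrt(2) + 2 = 2 + 24*I*sqrt(2)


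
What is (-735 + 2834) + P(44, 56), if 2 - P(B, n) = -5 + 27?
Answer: 2079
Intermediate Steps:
P(B, n) = -20 (P(B, n) = 2 - (-5 + 27) = 2 - 1*22 = 2 - 22 = -20)
(-735 + 2834) + P(44, 56) = (-735 + 2834) - 20 = 2099 - 20 = 2079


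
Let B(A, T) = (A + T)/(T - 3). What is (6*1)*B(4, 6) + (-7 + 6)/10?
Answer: 199/10 ≈ 19.900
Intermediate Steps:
B(A, T) = (A + T)/(-3 + T)
(6*1)*B(4, 6) + (-7 + 6)/10 = (6*1)*((4 + 6)/(-3 + 6)) + (-7 + 6)/10 = 6*(10/3) + (1/10)*(-1) = 6*((1/3)*10) - 1/10 = 6*(10/3) - 1/10 = 20 - 1/10 = 199/10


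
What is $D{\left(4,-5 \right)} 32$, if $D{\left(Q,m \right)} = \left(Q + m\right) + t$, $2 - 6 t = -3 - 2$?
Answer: $\frac{16}{3} \approx 5.3333$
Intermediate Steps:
$t = \frac{7}{6}$ ($t = \frac{1}{3} - \frac{-3 - 2}{6} = \frac{1}{3} - - \frac{5}{6} = \frac{1}{3} + \frac{5}{6} = \frac{7}{6} \approx 1.1667$)
$D{\left(Q,m \right)} = \frac{7}{6} + Q + m$ ($D{\left(Q,m \right)} = \left(Q + m\right) + \frac{7}{6} = \frac{7}{6} + Q + m$)
$D{\left(4,-5 \right)} 32 = \left(\frac{7}{6} + 4 - 5\right) 32 = \frac{1}{6} \cdot 32 = \frac{16}{3}$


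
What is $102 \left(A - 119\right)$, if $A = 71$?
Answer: $-4896$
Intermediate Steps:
$102 \left(A - 119\right) = 102 \left(71 - 119\right) = 102 \left(-48\right) = -4896$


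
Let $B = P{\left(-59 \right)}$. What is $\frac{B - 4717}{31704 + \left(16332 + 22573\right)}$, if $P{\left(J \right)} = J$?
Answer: $- \frac{4776}{70609} \approx -0.06764$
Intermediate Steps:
$B = -59$
$\frac{B - 4717}{31704 + \left(16332 + 22573\right)} = \frac{-59 - 4717}{31704 + \left(16332 + 22573\right)} = - \frac{4776}{31704 + 38905} = - \frac{4776}{70609}$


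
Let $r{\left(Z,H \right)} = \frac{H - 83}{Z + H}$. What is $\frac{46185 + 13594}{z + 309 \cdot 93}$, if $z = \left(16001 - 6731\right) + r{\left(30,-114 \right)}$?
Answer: $\frac{5021436}{3192785} \approx 1.5727$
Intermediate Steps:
$r{\left(Z,H \right)} = \frac{-83 + H}{H + Z}$
$z = \frac{778877}{84}$ ($z = \left(16001 - 6731\right) + \frac{-83 - 114}{-114 + 30} = 9270 + \frac{1}{-84} \left(-197\right) = 9270 - - \frac{197}{84} = 9270 + \frac{197}{84} = \frac{778877}{84} \approx 9272.3$)
$\frac{46185 + 13594}{z + 309 \cdot 93} = \frac{46185 + 13594}{\frac{778877}{84} + 309 \cdot 93} = \frac{59779}{\frac{778877}{84} + 28737} = \frac{59779}{\frac{3192785}{84}} = 59779 \cdot \frac{84}{3192785} = \frac{5021436}{3192785}$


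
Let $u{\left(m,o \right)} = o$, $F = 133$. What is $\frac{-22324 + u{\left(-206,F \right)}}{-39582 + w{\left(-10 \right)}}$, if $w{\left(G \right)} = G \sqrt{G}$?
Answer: $\frac{439182081}{783367862} - \frac{110955 i \sqrt{10}}{783367862} \approx 0.56063 - 0.0004479 i$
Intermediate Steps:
$w{\left(G \right)} = G^{\frac{3}{2}}$
$\frac{-22324 + u{\left(-206,F \right)}}{-39582 + w{\left(-10 \right)}} = \frac{-22324 + 133}{-39582 + \left(-10\right)^{\frac{3}{2}}} = - \frac{22191}{-39582 - 10 i \sqrt{10}}$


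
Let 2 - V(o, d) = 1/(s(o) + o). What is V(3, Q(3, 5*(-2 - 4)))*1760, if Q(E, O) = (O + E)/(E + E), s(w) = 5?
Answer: 3300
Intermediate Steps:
Q(E, O) = (E + O)/(2*E) (Q(E, O) = (E + O)/((2*E)) = (E + O)*(1/(2*E)) = (E + O)/(2*E))
V(o, d) = 2 - 1/(5 + o)
V(3, Q(3, 5*(-2 - 4)))*1760 = ((9 + 2*3)/(5 + 3))*1760 = ((9 + 6)/8)*1760 = ((⅛)*15)*1760 = (15/8)*1760 = 3300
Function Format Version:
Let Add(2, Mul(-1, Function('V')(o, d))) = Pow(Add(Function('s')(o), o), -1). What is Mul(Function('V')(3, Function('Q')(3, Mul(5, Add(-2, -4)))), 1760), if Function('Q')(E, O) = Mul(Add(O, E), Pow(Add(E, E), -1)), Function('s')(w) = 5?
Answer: 3300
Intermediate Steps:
Function('Q')(E, O) = Mul(Rational(1, 2), Pow(E, -1), Add(E, O)) (Function('Q')(E, O) = Mul(Add(E, O), Pow(Mul(2, E), -1)) = Mul(Add(E, O), Mul(Rational(1, 2), Pow(E, -1))) = Mul(Rational(1, 2), Pow(E, -1), Add(E, O)))
Function('V')(o, d) = Add(2, Mul(-1, Pow(Add(5, o), -1)))
Mul(Function('V')(3, Function('Q')(3, Mul(5, Add(-2, -4)))), 1760) = Mul(Mul(Pow(Add(5, 3), -1), Add(9, Mul(2, 3))), 1760) = Mul(Mul(Pow(8, -1), Add(9, 6)), 1760) = Mul(Mul(Rational(1, 8), 15), 1760) = Mul(Rational(15, 8), 1760) = 3300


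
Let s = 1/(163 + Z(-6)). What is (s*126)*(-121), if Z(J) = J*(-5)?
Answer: -15246/193 ≈ -78.995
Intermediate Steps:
Z(J) = -5*J
s = 1/193 (s = 1/(163 - 5*(-6)) = 1/(163 + 30) = 1/193 ≈ 0.0051813)
(s*126)*(-121) = ((1/193)*126)*(-121) = (126/193)*(-121) = -15246/193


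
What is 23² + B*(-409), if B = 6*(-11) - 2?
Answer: 28341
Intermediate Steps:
B = -68 (B = -66 - 2 = -68)
23² + B*(-409) = 23² - 68*(-409) = 529 + 27812 = 28341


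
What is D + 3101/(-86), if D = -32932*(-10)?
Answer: 28318419/86 ≈ 3.2928e+5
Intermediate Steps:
D = 329320
D + 3101/(-86) = 329320 + 3101/(-86) = 329320 + 3101*(-1/86) = 329320 - 3101/86 = 28318419/86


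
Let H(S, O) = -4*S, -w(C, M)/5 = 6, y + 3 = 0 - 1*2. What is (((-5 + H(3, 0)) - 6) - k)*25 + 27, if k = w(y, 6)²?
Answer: -23048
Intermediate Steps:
y = -5 (y = -3 + (0 - 1*2) = -3 + (0 - 2) = -3 - 2 = -5)
w(C, M) = -30 (w(C, M) = -5*6 = -30)
k = 900 (k = (-30)² = 900)
(((-5 + H(3, 0)) - 6) - k)*25 + 27 = (((-5 - 4*3) - 6) - 1*900)*25 + 27 = (((-5 - 12) - 6) - 900)*25 + 27 = ((-17 - 6) - 900)*25 + 27 = (-23 - 900)*25 + 27 = -923*25 + 27 = -23075 + 27 = -23048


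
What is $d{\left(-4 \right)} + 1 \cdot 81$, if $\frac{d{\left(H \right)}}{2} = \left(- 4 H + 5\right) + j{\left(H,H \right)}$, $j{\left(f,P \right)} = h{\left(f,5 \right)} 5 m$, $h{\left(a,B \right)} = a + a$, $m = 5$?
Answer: $-277$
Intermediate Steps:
$h{\left(a,B \right)} = 2 a$
$j{\left(f,P \right)} = 50 f$ ($j{\left(f,P \right)} = 2 f 5 \cdot 5 = 10 f 5 = 50 f$)
$d{\left(H \right)} = 10 + 92 H$ ($d{\left(H \right)} = 2 \left(\left(- 4 H + 5\right) + 50 H\right) = 2 \left(\left(5 - 4 H\right) + 50 H\right) = 2 \left(5 + 46 H\right) = 10 + 92 H$)
$d{\left(-4 \right)} + 1 \cdot 81 = \left(10 + 92 \left(-4\right)\right) + 1 \cdot 81 = \left(10 - 368\right) + 81 = -358 + 81 = -277$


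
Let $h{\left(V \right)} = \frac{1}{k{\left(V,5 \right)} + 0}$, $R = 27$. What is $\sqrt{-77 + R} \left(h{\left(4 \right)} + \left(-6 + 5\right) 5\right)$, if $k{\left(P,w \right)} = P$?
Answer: $- \frac{95 i \sqrt{2}}{4} \approx - 33.588 i$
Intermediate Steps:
$h{\left(V \right)} = \frac{1}{V}$ ($h{\left(V \right)} = \frac{1}{V + 0} = \frac{1}{V}$)
$\sqrt{-77 + R} \left(h{\left(4 \right)} + \left(-6 + 5\right) 5\right) = \sqrt{-77 + 27} \left(\frac{1}{4} + \left(-6 + 5\right) 5\right) = \sqrt{-50} \left(\frac{1}{4} - 5\right) = 5 i \sqrt{2} \left(\frac{1}{4} - 5\right) = 5 i \sqrt{2} \left(- \frac{19}{4}\right) = - \frac{95 i \sqrt{2}}{4}$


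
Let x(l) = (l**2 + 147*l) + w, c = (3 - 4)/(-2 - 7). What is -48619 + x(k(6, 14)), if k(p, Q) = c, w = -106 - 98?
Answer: -3953339/81 ≈ -48807.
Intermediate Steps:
w = -204
c = 1/9 (c = -1/(-9) = -1*(-1/9) = 1/9 ≈ 0.11111)
k(p, Q) = 1/9
x(l) = -204 + l**2 + 147*l (x(l) = (l**2 + 147*l) - 204 = -204 + l**2 + 147*l)
-48619 + x(k(6, 14)) = -48619 + (-204 + (1/9)**2 + 147*(1/9)) = -48619 + (-204 + 1/81 + 49/3) = -48619 - 15200/81 = -3953339/81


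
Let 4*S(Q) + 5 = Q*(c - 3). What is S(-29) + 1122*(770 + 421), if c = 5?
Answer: 5345145/4 ≈ 1.3363e+6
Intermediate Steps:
S(Q) = -5/4 + Q/2 (S(Q) = -5/4 + (Q*(5 - 3))/4 = -5/4 + (Q*2)/4 = -5/4 + (2*Q)/4 = -5/4 + Q/2)
S(-29) + 1122*(770 + 421) = (-5/4 + (½)*(-29)) + 1122*(770 + 421) = (-5/4 - 29/2) + 1122*1191 = -63/4 + 1336302 = 5345145/4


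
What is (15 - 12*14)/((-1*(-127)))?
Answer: -153/127 ≈ -1.2047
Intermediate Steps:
(15 - 12*14)/((-1*(-127))) = (15 - 168)/127 = -153*1/127 = -153/127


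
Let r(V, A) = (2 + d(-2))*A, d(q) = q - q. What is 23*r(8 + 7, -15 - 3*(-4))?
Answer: -138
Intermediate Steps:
d(q) = 0
r(V, A) = 2*A (r(V, A) = (2 + 0)*A = 2*A)
23*r(8 + 7, -15 - 3*(-4)) = 23*(2*(-15 - 3*(-4))) = 23*(2*(-15 + 12)) = 23*(2*(-3)) = 23*(-6) = -138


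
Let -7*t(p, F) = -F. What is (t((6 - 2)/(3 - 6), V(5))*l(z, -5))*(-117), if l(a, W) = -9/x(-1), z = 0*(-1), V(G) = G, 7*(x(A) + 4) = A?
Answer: -5265/29 ≈ -181.55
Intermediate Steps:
x(A) = -4 + A/7
t(p, F) = F/7 (t(p, F) = -(-1)*F/7 = F/7)
z = 0
l(a, W) = 63/29 (l(a, W) = -9/(-4 + (1/7)*(-1)) = -9/(-4 - 1/7) = -9/(-29/7) = -9*(-7/29) = 63/29)
(t((6 - 2)/(3 - 6), V(5))*l(z, -5))*(-117) = (((1/7)*5)*(63/29))*(-117) = ((5/7)*(63/29))*(-117) = (45/29)*(-117) = -5265/29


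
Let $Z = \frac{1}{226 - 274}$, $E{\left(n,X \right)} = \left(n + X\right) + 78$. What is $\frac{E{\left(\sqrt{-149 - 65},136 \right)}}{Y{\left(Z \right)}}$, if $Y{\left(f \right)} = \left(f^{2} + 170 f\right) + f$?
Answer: $- \frac{493056}{8207} - \frac{2304 i \sqrt{214}}{8207} \approx -60.078 - 4.1068 i$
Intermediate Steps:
$E{\left(n,X \right)} = 78 + X + n$ ($E{\left(n,X \right)} = \left(X + n\right) + 78 = 78 + X + n$)
$Z = - \frac{1}{48}$ ($Z = \frac{1}{-48} = - \frac{1}{48} \approx -0.020833$)
$Y{\left(f \right)} = f^{2} + 171 f$
$\frac{E{\left(\sqrt{-149 - 65},136 \right)}}{Y{\left(Z \right)}} = \frac{78 + 136 + \sqrt{-149 - 65}}{\left(- \frac{1}{48}\right) \left(171 - \frac{1}{48}\right)} = \frac{78 + 136 + \sqrt{-214}}{\left(- \frac{1}{48}\right) \frac{8207}{48}} = \frac{78 + 136 + i \sqrt{214}}{- \frac{8207}{2304}} = \left(214 + i \sqrt{214}\right) \left(- \frac{2304}{8207}\right) = - \frac{493056}{8207} - \frac{2304 i \sqrt{214}}{8207}$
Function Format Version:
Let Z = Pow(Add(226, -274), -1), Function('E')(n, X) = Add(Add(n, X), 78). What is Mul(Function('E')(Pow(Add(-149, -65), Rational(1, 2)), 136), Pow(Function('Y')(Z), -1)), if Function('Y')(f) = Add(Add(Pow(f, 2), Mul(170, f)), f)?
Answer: Add(Rational(-493056, 8207), Mul(Rational(-2304, 8207), I, Pow(214, Rational(1, 2)))) ≈ Add(-60.078, Mul(-4.1068, I))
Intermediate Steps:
Function('E')(n, X) = Add(78, X, n) (Function('E')(n, X) = Add(Add(X, n), 78) = Add(78, X, n))
Z = Rational(-1, 48) (Z = Pow(-48, -1) = Rational(-1, 48) ≈ -0.020833)
Function('Y')(f) = Add(Pow(f, 2), Mul(171, f))
Mul(Function('E')(Pow(Add(-149, -65), Rational(1, 2)), 136), Pow(Function('Y')(Z), -1)) = Mul(Add(78, 136, Pow(Add(-149, -65), Rational(1, 2))), Pow(Mul(Rational(-1, 48), Add(171, Rational(-1, 48))), -1)) = Mul(Add(78, 136, Pow(-214, Rational(1, 2))), Pow(Mul(Rational(-1, 48), Rational(8207, 48)), -1)) = Mul(Add(78, 136, Mul(I, Pow(214, Rational(1, 2)))), Pow(Rational(-8207, 2304), -1)) = Mul(Add(214, Mul(I, Pow(214, Rational(1, 2)))), Rational(-2304, 8207)) = Add(Rational(-493056, 8207), Mul(Rational(-2304, 8207), I, Pow(214, Rational(1, 2))))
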